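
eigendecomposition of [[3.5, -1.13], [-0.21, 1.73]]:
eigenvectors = [[0.99, 0.51], [-0.11, 0.86]]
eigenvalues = [3.63, 1.6]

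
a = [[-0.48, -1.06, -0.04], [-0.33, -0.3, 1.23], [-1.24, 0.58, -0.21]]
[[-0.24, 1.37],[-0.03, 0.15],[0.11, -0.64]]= a @[[0.01, -0.04], [0.22, -1.27], [0.03, -0.2]]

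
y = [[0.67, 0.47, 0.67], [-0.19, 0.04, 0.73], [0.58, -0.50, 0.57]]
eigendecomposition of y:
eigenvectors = [[(-0.81+0j), (0.02-0.5j), 0.02+0.50j], [(-0.2+0j), 0.70+0.00j, 0.70-0.00j], [(-0.55+0j), -0.01+0.51j, -0.01-0.51j]]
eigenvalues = [(1.24+0j), (0.02+0.67j), (0.02-0.67j)]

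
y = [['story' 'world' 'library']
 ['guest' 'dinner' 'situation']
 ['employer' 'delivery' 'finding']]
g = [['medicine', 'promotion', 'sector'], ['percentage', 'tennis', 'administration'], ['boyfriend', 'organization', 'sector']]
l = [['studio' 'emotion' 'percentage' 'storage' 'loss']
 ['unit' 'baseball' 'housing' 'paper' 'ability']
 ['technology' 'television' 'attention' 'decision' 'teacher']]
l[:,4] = ['loss', 'ability', 'teacher']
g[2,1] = 'organization'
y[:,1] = ['world', 'dinner', 'delivery']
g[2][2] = 'sector'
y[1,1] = 'dinner'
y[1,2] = 'situation'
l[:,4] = ['loss', 'ability', 'teacher']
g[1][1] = 'tennis'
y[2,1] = 'delivery'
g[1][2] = 'administration'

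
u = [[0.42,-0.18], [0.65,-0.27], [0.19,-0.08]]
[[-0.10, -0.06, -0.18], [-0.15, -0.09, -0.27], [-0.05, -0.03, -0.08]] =u@[[-0.20, -0.06, -0.31], [0.09, 0.18, 0.27]]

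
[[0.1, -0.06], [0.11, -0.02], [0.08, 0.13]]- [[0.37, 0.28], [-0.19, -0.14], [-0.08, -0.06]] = [[-0.27, -0.34], [0.30, 0.12], [0.16, 0.19]]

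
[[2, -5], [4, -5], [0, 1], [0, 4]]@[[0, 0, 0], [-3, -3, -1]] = [[15, 15, 5], [15, 15, 5], [-3, -3, -1], [-12, -12, -4]]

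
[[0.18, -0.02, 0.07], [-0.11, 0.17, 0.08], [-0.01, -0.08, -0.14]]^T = [[0.18, -0.11, -0.01], [-0.02, 0.17, -0.08], [0.07, 0.08, -0.14]]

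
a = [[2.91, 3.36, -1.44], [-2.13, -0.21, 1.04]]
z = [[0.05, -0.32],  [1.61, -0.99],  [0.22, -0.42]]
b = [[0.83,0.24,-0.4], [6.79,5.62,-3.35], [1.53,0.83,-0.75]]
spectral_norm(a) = 5.04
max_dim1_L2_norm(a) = 4.67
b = z @ a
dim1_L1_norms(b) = [1.47, 15.76, 3.11]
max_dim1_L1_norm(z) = 2.6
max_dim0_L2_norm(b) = 7.01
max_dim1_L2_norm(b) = 9.43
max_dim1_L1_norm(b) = 15.76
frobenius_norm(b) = 9.66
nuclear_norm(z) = 2.28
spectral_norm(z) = 1.95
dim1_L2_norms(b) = [0.95, 9.43, 1.9]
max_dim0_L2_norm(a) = 3.61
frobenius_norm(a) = 5.24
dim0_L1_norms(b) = [9.15, 6.69, 4.5]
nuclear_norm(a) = 6.49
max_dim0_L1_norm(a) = 5.04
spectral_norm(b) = 9.65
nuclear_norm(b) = 10.14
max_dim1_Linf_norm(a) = 3.36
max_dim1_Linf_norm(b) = 6.79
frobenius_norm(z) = 1.98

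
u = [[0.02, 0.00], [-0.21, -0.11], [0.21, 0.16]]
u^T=[[0.02, -0.21, 0.21], [0.00, -0.11, 0.16]]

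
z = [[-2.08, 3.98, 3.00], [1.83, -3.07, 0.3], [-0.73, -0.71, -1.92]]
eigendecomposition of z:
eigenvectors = [[(-0.77+0j), (-0.68+0j), (-0.68-0j)], [0.64+0.00j, -0.45+0.16j, -0.45-0.16j], [-0.03+0.00j, (0.33-0.45j), 0.33+0.45j]]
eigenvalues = [(-5.28+0j), (-0.9+1.06j), (-0.9-1.06j)]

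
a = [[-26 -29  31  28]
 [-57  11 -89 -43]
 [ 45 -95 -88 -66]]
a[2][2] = -88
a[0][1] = -29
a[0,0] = -26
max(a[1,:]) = 11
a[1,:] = [-57, 11, -89, -43]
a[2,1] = -95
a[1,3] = -43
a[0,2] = 31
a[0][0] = -26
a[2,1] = -95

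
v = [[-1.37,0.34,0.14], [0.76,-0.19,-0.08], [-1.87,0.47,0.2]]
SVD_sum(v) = [[-1.37, 0.34, 0.14],  [0.76, -0.19, -0.08],  [-1.87, 0.47, 0.20]] + [[-0.0, -0.00, -0.0], [0.00, 0.0, 0.0], [0.00, 0.00, 0.0]] + [[0.0, 0.0, -0.00], [0.00, 0.0, -0.00], [0.00, 0.0, -0.0]]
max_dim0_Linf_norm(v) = 1.87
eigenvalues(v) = [-1.37, 0.01, 0.0]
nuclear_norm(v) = 2.53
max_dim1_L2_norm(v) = 1.94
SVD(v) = [[-0.56,-0.8,0.2], [0.31,0.02,0.95], [-0.77,0.59,0.24]] @ diag([2.527837409112753, 0.00616576224982912, 0.00012831992130815341]) @ [[0.97, -0.24, -0.1],[0.22, 0.51, 0.83],[0.15, 0.82, -0.55]]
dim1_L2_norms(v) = [1.42, 0.79, 1.94]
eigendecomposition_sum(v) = [[-1.37, 0.34, 0.14], [0.76, -0.19, -0.08], [-1.86, 0.46, 0.19]] + [[-0.0,  0.00,  0.0], [0.00,  -0.0,  -0.0], [-0.01,  0.01,  0.01]] + [[0.00, 0.00, 0.0], [0.00, 0.00, 0.00], [-0.00, -0.00, -0.00]]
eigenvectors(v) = [[0.56, 0.03, 0.15],[-0.31, -0.26, 0.82],[0.77, 0.96, -0.56]]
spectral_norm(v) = 2.53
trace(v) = -1.36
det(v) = -0.00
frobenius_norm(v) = 2.53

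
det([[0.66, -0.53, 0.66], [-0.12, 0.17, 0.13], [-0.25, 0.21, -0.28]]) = -0.003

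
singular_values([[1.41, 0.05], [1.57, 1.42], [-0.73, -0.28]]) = [2.54, 0.81]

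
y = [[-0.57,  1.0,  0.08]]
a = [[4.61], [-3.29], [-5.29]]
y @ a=[[-6.34]]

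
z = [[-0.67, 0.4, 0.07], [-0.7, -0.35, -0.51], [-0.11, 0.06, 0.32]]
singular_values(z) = [1.03, 0.7, 0.22]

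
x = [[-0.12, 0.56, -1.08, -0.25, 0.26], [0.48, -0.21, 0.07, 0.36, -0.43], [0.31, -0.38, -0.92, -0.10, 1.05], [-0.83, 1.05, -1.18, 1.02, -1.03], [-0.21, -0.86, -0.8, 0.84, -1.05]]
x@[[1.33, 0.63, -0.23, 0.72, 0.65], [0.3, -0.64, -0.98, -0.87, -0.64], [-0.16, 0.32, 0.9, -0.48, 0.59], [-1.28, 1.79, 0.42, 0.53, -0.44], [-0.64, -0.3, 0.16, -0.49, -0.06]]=[[0.33, -1.31, -1.56, -0.32, -0.98],  [0.38, 1.23, 0.24, 0.90, 0.36],  [-0.1, -0.35, -0.4, 0.43, -0.12],  [-1.25, 0.56, -1.64, 0.10, -2.29],  [-0.81, 1.98, 0.36, 1.94, -0.36]]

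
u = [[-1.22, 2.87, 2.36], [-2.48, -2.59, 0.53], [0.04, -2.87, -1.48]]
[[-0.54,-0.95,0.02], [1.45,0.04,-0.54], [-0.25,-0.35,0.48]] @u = [[3.02,0.85,-1.81], [-1.89,5.61,4.24], [1.19,-1.19,-1.49]]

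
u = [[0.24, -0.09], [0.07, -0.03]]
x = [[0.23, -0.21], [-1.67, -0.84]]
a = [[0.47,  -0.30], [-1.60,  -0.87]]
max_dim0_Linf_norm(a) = 1.6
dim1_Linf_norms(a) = [0.47, 1.6]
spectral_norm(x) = 1.87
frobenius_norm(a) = 1.90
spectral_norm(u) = 0.27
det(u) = -0.00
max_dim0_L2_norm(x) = 1.69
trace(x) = -0.61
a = x + u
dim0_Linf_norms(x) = [1.67, 0.84]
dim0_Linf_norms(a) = [1.6, 0.87]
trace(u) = 0.21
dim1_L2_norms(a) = [0.56, 1.82]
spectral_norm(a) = 1.84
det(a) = -0.89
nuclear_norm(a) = 2.32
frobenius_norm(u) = 0.27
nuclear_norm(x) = 2.16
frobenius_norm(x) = 1.90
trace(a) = -0.40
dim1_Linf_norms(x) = [0.23, 1.67]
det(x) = -0.54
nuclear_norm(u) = 0.27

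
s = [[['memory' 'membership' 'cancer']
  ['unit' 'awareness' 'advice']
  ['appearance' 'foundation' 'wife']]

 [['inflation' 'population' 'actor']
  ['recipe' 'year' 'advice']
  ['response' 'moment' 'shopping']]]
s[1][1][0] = 'recipe'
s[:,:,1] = [['membership', 'awareness', 'foundation'], ['population', 'year', 'moment']]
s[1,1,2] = 'advice'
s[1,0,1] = 'population'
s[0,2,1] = 'foundation'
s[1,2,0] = 'response'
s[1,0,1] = 'population'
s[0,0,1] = 'membership'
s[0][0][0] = 'memory'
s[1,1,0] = 'recipe'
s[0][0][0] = 'memory'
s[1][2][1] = 'moment'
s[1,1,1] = 'year'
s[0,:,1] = ['membership', 'awareness', 'foundation']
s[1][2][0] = 'response'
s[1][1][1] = 'year'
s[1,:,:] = [['inflation', 'population', 'actor'], ['recipe', 'year', 'advice'], ['response', 'moment', 'shopping']]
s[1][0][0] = 'inflation'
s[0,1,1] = 'awareness'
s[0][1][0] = 'unit'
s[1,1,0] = 'recipe'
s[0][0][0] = 'memory'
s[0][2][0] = 'appearance'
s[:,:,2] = [['cancer', 'advice', 'wife'], ['actor', 'advice', 'shopping']]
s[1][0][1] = 'population'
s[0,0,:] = ['memory', 'membership', 'cancer']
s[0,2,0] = 'appearance'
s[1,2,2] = 'shopping'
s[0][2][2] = 'wife'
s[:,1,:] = [['unit', 'awareness', 'advice'], ['recipe', 'year', 'advice']]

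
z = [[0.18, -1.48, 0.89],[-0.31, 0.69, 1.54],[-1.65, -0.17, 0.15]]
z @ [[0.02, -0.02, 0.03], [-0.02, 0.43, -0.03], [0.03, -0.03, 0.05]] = [[0.06, -0.67, 0.09],[0.03, 0.26, 0.05],[-0.03, -0.04, -0.04]]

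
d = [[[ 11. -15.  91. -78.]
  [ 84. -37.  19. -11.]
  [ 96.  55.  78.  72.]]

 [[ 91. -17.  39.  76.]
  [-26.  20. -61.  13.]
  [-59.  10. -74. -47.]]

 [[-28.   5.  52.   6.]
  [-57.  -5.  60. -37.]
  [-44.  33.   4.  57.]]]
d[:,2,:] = [[96.0, 55.0, 78.0, 72.0], [-59.0, 10.0, -74.0, -47.0], [-44.0, 33.0, 4.0, 57.0]]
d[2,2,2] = 4.0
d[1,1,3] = 13.0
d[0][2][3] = 72.0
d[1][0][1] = -17.0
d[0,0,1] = -15.0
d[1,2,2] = -74.0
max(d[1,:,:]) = 91.0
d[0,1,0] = 84.0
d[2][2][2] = 4.0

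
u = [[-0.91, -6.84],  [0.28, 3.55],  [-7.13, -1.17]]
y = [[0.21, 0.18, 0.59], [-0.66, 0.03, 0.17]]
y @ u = [[-4.35, -1.49], [-0.60, 4.42]]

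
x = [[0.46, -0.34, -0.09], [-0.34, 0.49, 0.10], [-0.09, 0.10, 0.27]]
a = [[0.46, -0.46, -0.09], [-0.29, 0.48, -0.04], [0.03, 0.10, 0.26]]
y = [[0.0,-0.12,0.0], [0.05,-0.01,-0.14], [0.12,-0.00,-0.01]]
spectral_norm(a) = 0.86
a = y + x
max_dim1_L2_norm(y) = 0.15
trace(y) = -0.02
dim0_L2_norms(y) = [0.13, 0.12, 0.14]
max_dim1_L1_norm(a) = 1.01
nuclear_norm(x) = 1.22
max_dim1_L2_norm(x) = 0.6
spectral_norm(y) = 0.16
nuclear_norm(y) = 0.38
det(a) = 0.03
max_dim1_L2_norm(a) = 0.66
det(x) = 0.03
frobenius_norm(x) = 0.89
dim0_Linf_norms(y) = [0.12, 0.12, 0.14]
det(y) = 0.00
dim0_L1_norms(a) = [0.78, 1.04, 0.39]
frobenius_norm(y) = 0.23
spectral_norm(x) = 0.85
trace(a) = 1.20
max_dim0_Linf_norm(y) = 0.14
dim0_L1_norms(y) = [0.17, 0.13, 0.15]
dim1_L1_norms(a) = [1.01, 0.81, 0.39]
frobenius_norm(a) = 0.91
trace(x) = 1.22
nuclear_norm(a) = 1.26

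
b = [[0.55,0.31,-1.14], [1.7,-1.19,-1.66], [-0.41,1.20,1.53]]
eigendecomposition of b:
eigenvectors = [[0.41+0.00j,(0.63+0j),0.63-0.00j], [-0.81+0.00j,0.60+0.10j,0.60-0.10j], [(0.42+0j),(-0.11-0.46j),(-0.11+0.46j)]]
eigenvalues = [(-1.2+0j), (1.05+0.89j), (1.05-0.89j)]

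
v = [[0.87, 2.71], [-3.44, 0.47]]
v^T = [[0.87, -3.44], [2.71, 0.47]]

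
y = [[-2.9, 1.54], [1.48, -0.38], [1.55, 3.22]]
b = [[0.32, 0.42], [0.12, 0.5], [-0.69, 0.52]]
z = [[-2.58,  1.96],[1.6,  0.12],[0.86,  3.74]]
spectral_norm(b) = 0.90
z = y + b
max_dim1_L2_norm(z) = 3.84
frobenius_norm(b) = 1.14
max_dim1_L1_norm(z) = 4.6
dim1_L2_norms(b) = [0.53, 0.51, 0.86]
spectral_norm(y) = 3.61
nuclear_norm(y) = 7.20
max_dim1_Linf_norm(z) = 3.74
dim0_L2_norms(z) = [3.16, 4.22]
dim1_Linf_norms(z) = [2.58, 1.6, 3.74]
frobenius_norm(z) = 5.27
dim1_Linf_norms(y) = [2.9, 1.48, 3.22]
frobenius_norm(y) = 5.09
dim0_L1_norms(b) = [1.13, 1.44]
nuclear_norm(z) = 7.37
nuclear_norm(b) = 1.59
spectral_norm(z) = 4.26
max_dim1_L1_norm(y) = 4.77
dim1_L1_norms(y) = [4.44, 1.86, 4.77]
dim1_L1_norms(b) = [0.74, 0.62, 1.21]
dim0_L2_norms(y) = [3.61, 3.59]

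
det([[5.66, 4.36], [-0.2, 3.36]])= 19.890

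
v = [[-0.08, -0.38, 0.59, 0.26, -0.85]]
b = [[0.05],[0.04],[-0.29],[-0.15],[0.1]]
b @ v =[[-0.0,  -0.02,  0.03,  0.01,  -0.04], [-0.00,  -0.02,  0.02,  0.01,  -0.03], [0.02,  0.11,  -0.17,  -0.08,  0.25], [0.01,  0.06,  -0.09,  -0.04,  0.13], [-0.01,  -0.04,  0.06,  0.03,  -0.08]]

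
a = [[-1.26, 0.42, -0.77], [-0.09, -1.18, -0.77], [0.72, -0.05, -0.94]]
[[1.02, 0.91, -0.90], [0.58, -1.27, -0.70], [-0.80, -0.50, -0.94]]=a @ [[-1.02, -0.46, 0.05],  [-0.47, 1.03, -0.09],  [0.09, 0.13, 1.04]]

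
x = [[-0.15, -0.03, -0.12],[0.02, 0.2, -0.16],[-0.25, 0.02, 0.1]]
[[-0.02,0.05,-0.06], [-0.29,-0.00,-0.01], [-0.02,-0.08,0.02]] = x@ [[0.11,0.09,0.09], [-1.21,-0.39,0.21], [0.33,-0.45,0.35]]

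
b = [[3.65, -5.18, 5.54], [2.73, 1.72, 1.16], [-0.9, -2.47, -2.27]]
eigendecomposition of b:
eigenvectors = [[0.83+0.00j, 0.83-0.00j, -0.59+0.00j], [(0.16-0.47j), (0.16+0.47j), (0.18+0j)], [(-0.01+0.24j), (-0.01-0.24j), 0.79+0.00j]]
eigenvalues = [(2.63+4.53j), (2.63-4.53j), (-2.16+0j)]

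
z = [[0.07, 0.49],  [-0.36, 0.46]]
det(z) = 0.209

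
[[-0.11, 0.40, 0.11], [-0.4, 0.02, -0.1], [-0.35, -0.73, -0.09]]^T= [[-0.11,-0.40,-0.35], [0.40,0.02,-0.73], [0.11,-0.10,-0.09]]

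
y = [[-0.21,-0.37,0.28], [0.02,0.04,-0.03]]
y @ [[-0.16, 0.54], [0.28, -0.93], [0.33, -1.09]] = [[0.02, -0.07], [-0.0, 0.01]]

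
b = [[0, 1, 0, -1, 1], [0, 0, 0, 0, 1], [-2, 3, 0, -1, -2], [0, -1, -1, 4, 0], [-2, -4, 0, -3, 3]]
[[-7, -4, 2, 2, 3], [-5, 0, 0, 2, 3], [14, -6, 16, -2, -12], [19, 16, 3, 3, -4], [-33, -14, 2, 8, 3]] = b @ [[-1, 1, -5, -1, 3], [2, 0, 2, 0, 0], [-5, 0, -5, -3, 4], [4, 4, 0, 0, 0], [-5, 0, 0, 2, 3]]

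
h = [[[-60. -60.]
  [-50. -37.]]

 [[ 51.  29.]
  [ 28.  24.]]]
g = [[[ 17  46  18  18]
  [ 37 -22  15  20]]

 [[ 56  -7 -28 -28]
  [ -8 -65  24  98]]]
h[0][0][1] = -60.0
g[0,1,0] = 37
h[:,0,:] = [[-60.0, -60.0], [51.0, 29.0]]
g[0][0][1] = 46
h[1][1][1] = 24.0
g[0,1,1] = -22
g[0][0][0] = 17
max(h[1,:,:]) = 51.0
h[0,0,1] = -60.0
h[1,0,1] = 29.0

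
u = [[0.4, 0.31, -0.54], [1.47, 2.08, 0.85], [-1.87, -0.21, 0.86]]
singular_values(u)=[2.97, 1.75, 0.39]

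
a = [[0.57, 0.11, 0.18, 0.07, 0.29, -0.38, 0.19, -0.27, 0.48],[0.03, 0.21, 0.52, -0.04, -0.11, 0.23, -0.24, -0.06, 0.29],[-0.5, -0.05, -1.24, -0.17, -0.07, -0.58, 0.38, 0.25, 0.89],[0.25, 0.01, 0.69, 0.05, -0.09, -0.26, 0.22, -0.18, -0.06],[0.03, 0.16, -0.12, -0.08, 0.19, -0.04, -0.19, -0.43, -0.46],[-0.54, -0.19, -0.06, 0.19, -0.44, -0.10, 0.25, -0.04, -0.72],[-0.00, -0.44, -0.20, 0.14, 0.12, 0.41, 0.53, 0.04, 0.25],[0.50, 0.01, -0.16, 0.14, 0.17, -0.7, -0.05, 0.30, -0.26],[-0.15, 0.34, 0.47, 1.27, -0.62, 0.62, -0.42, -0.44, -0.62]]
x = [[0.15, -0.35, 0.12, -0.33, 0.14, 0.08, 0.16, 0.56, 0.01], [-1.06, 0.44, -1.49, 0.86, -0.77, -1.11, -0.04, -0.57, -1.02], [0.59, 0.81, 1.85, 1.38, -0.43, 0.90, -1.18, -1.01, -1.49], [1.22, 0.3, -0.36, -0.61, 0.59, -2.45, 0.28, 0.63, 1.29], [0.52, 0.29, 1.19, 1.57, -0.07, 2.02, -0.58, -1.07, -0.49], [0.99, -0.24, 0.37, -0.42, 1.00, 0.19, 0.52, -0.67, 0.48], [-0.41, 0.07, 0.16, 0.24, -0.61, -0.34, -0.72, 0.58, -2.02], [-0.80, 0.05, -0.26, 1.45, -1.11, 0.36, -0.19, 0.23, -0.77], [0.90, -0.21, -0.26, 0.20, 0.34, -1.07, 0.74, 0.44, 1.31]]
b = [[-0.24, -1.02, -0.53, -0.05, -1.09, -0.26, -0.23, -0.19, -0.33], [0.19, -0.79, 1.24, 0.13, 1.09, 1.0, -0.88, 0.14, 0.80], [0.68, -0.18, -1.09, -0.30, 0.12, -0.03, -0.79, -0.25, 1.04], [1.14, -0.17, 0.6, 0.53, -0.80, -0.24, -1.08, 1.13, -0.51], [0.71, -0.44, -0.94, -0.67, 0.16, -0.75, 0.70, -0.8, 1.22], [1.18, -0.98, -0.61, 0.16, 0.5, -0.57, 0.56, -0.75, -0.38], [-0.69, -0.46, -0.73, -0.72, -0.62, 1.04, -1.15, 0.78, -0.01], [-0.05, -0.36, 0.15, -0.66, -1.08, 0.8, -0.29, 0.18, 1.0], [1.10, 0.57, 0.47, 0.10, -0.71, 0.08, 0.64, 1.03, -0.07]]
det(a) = 0.00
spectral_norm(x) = 5.60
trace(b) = -3.04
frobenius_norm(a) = 3.50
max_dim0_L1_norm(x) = 8.88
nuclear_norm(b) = 16.22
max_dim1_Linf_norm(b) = 1.24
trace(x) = 2.77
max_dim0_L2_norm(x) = 3.68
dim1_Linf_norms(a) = [0.57, 0.52, 1.24, 0.69, 0.46, 0.72, 0.53, 0.7, 1.27]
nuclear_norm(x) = 16.54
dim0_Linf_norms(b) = [1.18, 1.02, 1.24, 0.72, 1.09, 1.04, 1.15, 1.13, 1.22]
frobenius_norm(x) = 7.70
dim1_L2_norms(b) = [1.68, 2.42, 1.89, 2.32, 2.29, 2.08, 2.27, 1.87, 1.94]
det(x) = 0.00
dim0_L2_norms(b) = [2.33, 1.88, 2.32, 1.35, 2.32, 1.93, 2.29, 2.07, 2.17]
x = b @ a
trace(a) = -0.11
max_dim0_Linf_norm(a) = 1.27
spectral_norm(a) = 2.40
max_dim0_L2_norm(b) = 2.33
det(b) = 12.19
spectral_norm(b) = 3.39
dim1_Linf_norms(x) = [0.56, 1.49, 1.85, 2.45, 2.02, 1.0, 2.02, 1.45, 1.31]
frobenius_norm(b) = 6.29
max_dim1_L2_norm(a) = 1.87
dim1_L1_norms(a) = [2.54, 1.73, 4.13, 1.81, 1.7, 2.53, 2.13, 2.29, 4.95]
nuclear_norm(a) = 8.35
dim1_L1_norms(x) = [1.9, 7.36, 9.64, 7.73, 7.8, 4.88, 5.15, 5.22, 5.47]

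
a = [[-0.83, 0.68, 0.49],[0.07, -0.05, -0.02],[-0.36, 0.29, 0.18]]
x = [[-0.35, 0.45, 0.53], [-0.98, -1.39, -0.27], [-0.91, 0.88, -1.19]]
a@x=[[-0.82,-0.89,-1.21], [0.04,0.08,0.07], [-0.32,-0.41,-0.48]]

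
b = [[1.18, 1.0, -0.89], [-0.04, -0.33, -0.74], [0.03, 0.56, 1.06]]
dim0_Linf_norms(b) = [1.18, 1.0, 1.06]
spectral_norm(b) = 1.83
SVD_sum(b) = [[1.03, 0.68, -1.20], [0.22, 0.14, -0.25], [-0.3, -0.2, 0.35]] + [[0.15, 0.32, 0.31], [-0.23, -0.49, -0.48], [0.35, 0.74, 0.72]] + [[0.0, -0.0, 0.0], [-0.03, 0.02, -0.01], [-0.02, 0.01, -0.01]]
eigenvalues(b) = [1.09, 0.15, 0.67]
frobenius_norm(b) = 2.30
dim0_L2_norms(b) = [1.18, 1.19, 1.57]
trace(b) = 1.91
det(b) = 0.11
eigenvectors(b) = [[-1.0, -0.78, 0.93], [0.05, 0.54, -0.23], [-0.04, -0.31, 0.27]]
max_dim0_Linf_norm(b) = 1.18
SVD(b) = [[-0.94, 0.34, -0.01], [-0.2, -0.52, 0.83], [0.27, 0.78, 0.56]] @ diag([1.828658311425384, 1.3910143742155323, 0.042282275017249016]) @ [[-0.60, -0.40, 0.7], [0.32, 0.68, 0.66], [-0.74, 0.62, -0.28]]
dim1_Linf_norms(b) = [1.18, 0.74, 1.06]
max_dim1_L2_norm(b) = 1.78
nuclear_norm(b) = 3.26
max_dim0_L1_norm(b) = 2.69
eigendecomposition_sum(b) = [[1.27, -1.31, -5.57],[-0.07, 0.07, 0.29],[0.06, -0.06, -0.25]] + [[-0.01, -0.42, -0.34], [0.0, 0.29, 0.24], [-0.00, -0.16, -0.13]] + [[-0.08, 2.72, 5.03],[0.02, -0.68, -1.26],[-0.02, 0.78, 1.44]]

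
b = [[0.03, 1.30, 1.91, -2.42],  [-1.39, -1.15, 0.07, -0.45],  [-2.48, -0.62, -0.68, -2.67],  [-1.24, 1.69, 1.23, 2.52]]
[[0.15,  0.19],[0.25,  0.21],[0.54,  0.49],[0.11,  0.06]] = b @ [[-0.17, -0.14],  [0.01, 0.01],  [0.01, 0.02],  [-0.05, -0.06]]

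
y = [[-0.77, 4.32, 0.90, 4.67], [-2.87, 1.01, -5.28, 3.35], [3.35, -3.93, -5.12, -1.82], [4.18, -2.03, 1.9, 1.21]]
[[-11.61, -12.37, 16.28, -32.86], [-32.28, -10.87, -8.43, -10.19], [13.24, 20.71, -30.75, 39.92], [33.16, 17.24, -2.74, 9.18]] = y@[[5.41, 3.33, -1.45, 3.01], [-2.48, -2.0, 1.93, -2.74], [2.80, -0.26, 3.28, -2.47], [0.16, -0.20, 0.83, -3.53]]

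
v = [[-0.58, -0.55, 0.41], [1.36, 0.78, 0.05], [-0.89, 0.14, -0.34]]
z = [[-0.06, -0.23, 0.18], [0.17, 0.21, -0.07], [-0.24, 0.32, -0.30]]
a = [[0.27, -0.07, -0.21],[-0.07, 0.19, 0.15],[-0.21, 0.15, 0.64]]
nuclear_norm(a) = 1.10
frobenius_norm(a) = 0.81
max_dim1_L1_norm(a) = 1.0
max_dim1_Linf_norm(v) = 1.36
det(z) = 0.01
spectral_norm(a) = 0.78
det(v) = 0.29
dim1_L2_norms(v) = [0.9, 1.57, 0.96]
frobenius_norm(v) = 2.05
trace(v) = -0.14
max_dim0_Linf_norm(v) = 1.36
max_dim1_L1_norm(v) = 2.19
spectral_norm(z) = 0.58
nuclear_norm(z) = 0.90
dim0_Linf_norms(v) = [1.36, 0.78, 0.41]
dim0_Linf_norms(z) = [0.24, 0.32, 0.3]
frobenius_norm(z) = 0.65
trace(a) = 1.10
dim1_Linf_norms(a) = [0.27, 0.19, 0.64]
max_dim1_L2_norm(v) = 1.57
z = a @ v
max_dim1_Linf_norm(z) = 0.32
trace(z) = -0.15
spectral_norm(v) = 1.89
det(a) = 0.02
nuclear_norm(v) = 2.85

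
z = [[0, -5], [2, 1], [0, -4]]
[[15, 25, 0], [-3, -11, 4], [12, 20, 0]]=z@[[0, -3, 2], [-3, -5, 0]]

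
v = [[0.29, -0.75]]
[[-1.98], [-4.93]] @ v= [[-0.57,  1.48], [-1.43,  3.7]]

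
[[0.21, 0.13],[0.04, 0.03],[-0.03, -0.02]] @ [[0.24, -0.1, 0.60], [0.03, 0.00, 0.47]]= [[0.05, -0.02, 0.19], [0.01, -0.0, 0.04], [-0.01, 0.00, -0.03]]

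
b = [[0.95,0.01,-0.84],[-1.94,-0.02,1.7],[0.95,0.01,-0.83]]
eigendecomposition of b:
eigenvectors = [[(0.39+0.03j), (0.39-0.03j), -0.01+0.00j], [-0.83+0.00j, (-0.83-0j), 1.00+0.00j], [0.41-0.01j, (0.41+0.01j), 0.00+0.00j]]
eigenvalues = [(0.05+0.08j), (0.05-0.08j), 0j]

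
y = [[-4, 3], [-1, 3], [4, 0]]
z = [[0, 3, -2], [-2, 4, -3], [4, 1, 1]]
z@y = [[-11, 9], [-8, 6], [-13, 15]]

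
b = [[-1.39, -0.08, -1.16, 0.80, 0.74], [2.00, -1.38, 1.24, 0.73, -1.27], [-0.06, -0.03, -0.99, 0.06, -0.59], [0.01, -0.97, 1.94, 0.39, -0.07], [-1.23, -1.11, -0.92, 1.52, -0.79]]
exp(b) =[[-0.18, -0.42, -0.01, 0.69, 0.38], [0.69, 0.22, 0.54, 0.53, -0.32], [0.2, 0.15, 0.39, -0.16, -0.27], [-0.4, -0.52, 1.21, 1.00, -0.15], [-0.95, -0.64, 0.27, 0.57, 0.5]]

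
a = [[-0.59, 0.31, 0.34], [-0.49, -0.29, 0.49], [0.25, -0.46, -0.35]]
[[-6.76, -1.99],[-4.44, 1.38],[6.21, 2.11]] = a @[[4.12, 1.76],  [-5.17, -4.90],  [-8.01, 1.68]]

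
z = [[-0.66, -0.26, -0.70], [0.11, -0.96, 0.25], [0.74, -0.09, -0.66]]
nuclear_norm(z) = 2.99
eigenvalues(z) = [(-0.64+0.76j), (-0.64-0.76j), (-1+0j)]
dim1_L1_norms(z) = [1.62, 1.32, 1.49]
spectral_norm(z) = 1.00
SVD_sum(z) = [[0.04, -0.2, -0.03], [0.18, -0.90, -0.11], [0.06, -0.30, -0.04]] + [[-0.78, -0.14, -0.15], [-0.01, -0.0, -0.00], [0.56, 0.10, 0.1]] + [[0.08, 0.08, -0.53], [-0.06, -0.06, 0.36], [0.11, 0.11, -0.73]]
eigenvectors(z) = [[0.69+0.00j,(0.69-0j),-0.23+0.00j], [-0.15-0.18j,-0.15+0.18j,-0.94+0.00j], [(0.04-0.69j),0.04+0.69j,0.24+0.00j]]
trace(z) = -2.28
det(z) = -0.99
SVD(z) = [[0.21, 0.81, -0.55], [0.93, 0.02, 0.38], [0.31, -0.58, -0.75]] @ diag([0.9987967069828537, 0.9976954488815457, 0.9938354639482629]) @ [[0.20, -0.97, -0.12], [-0.97, -0.17, -0.18], [-0.15, -0.15, 0.98]]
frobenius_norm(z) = 1.73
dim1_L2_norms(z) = [1.0, 1.0, 1.0]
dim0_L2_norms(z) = [1.0, 1.0, 0.99]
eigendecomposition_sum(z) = [[(-0.31+0.36j), -0.02-0.16j, (-0.38-0.28j)], [0.16-0.00j, (-0.04+0.04j), 0.01+0.16j], [(0.34+0.32j), (-0.16+0.02j), (-0.3+0.36j)]] + [[-0.31-0.36j, (-0.02+0.16j), (-0.38+0.28j)],[(0.16+0j), (-0.04-0.04j), (0.01-0.16j)],[(0.34-0.32j), (-0.16-0.02j), -0.30-0.36j]] + [[-0.05+0.00j, -0.21+0.00j, 0.05+0.00j], [(-0.21+0j), (-0.89+0j), (0.23+0j)], [(0.05-0j), (0.23-0j), -0.06-0.00j]]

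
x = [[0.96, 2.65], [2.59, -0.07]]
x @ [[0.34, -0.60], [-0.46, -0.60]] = [[-0.89, -2.17], [0.91, -1.51]]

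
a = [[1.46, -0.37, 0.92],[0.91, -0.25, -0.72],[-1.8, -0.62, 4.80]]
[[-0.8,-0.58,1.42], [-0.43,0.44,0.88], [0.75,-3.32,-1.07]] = a@[[-0.53, 0.08, 0.82],[-0.05, 0.33, -0.57],[-0.05, -0.62, 0.01]]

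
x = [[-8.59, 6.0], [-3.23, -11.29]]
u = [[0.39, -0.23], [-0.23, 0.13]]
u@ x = [[-2.61, 4.94], [1.56, -2.85]]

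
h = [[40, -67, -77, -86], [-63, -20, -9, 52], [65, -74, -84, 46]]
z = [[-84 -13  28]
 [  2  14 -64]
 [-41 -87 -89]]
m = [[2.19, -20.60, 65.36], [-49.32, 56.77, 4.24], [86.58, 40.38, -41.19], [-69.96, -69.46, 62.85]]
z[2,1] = -87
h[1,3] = 52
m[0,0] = 2.19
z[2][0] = -41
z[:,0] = [-84, 2, -41]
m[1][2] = 4.24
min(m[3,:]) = -69.96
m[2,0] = 86.58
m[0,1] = -20.6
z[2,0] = -41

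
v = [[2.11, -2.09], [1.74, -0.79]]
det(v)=1.970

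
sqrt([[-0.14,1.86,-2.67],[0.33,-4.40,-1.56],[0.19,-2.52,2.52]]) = [[-0.02+0.03j, (0.55-0.41j), -1.62-0.07j],[-0.01-0.16j, (0.14+2.08j), -0.42+0.38j],[(0.04-0.05j), (-0.55+0.71j), (1.63+0.13j)]]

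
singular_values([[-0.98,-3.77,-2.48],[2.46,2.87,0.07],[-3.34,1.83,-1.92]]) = [5.68, 4.22, 1.93]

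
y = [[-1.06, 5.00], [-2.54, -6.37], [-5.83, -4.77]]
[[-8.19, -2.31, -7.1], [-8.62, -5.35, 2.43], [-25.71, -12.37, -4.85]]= y @ [[4.90, 2.13, 1.70], [-0.60, -0.01, -1.06]]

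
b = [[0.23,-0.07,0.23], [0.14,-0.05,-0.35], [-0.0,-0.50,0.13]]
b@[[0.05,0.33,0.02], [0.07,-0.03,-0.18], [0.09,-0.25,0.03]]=[[0.03, 0.02, 0.02], [-0.03, 0.14, 0.0], [-0.02, -0.02, 0.09]]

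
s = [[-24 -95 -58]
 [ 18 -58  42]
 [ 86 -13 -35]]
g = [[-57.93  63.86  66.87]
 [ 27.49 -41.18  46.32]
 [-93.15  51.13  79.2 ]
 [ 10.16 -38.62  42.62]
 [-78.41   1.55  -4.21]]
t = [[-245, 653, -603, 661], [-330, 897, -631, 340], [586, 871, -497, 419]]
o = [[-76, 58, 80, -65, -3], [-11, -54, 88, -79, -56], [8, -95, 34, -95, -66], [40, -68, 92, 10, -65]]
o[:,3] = [-65, -79, -95, 10]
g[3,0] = 10.16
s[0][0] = -24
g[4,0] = -78.41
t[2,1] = 871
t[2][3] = 419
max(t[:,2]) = -497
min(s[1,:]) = -58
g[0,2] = 66.87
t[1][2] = -631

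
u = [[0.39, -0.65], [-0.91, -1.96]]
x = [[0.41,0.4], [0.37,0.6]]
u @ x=[[-0.08,-0.23], [-1.1,-1.54]]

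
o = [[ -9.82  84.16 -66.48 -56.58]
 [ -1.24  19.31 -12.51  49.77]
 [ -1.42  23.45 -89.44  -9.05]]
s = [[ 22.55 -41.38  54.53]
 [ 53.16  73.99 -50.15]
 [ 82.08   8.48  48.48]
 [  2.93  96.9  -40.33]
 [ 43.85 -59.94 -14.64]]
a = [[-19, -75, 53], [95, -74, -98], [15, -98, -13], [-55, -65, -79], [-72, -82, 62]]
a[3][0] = -55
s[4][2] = -14.64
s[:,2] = [54.53, -50.15, 48.48, -40.33, -14.64]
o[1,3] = 49.77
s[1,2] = -50.15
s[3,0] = 2.93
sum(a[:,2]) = -75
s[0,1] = -41.38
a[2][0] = 15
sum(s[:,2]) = -2.1099999999999994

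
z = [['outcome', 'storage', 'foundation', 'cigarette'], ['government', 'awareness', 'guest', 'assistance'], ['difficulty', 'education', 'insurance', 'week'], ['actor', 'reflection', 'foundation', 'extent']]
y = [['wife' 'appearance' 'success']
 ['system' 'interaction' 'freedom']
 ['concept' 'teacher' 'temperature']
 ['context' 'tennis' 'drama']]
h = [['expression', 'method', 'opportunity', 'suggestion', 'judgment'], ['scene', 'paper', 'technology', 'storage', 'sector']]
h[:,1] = ['method', 'paper']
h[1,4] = 'sector'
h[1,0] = 'scene'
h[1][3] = 'storage'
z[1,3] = 'assistance'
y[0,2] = 'success'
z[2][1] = 'education'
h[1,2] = 'technology'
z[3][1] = 'reflection'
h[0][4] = 'judgment'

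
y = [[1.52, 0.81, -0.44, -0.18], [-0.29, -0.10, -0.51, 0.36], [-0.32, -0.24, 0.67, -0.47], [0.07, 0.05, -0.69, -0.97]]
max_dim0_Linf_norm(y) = 1.52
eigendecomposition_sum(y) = [[1.22, 0.72, -1.08, 0.21], [-0.03, -0.02, 0.03, -0.01], [-0.47, -0.28, 0.41, -0.08], [0.16, 0.09, -0.14, 0.03]] + [[0.3, 0.09, 0.7, -0.22], [-0.26, -0.07, -0.6, 0.19], [0.16, 0.04, 0.36, -0.11], [-0.06, -0.02, -0.14, 0.05]] + [[0.0,0.01,0.00,-0.00], [-0.0,-0.01,-0.01,0.00], [-0.00,-0.00,-0.00,0.00], [0.0,0.00,0.0,-0.00]] + [[-0.0, -0.00, -0.07, -0.17], [0.00, 0.00, 0.07, 0.18], [-0.01, -0.01, -0.11, -0.28], [-0.02, -0.02, -0.41, -1.04]]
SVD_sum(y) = [[1.41,0.77,-0.68,-0.29], [-0.11,-0.06,0.05,0.02], [-0.43,-0.24,0.21,0.09], [0.40,0.22,-0.19,-0.08]] + [[0.04, 0.03, 0.05, 0.18], [0.03, 0.02, 0.03, 0.12], [-0.09, -0.05, -0.09, -0.35], [-0.24, -0.15, -0.26, -0.98]] + [[0.07,0.02,0.19,-0.07],  [-0.21,-0.05,-0.59,0.22],  [0.2,0.05,0.56,-0.2],  [-0.09,-0.02,-0.24,0.09]] + [[0.00, -0.0, -0.00, 0.00], [0.00, -0.00, -0.00, 0.0], [0.00, -0.00, -0.00, 0.00], [-0.00, 0.0, 0.00, -0.0]]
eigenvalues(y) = [1.64, 0.64, -0.01, -1.15]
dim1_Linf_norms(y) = [1.52, 0.51, 0.67, 0.97]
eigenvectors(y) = [[-0.93, 0.70, -0.45, 0.15], [0.03, -0.60, 0.89, -0.16], [0.36, 0.36, 0.07, 0.25], [-0.12, -0.14, -0.04, 0.94]]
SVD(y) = [[-0.92, 0.17, -0.22, -0.28], [0.07, 0.11, 0.68, -0.72], [0.28, -0.33, -0.64, -0.63], [-0.26, -0.92, 0.28, 0.09]] @ diag([1.9162071375641332, 1.1393904586102157, 0.9800059319457497, 0.005287922788448857]) @ [[-0.8, -0.43, 0.39, 0.16], [0.23, 0.14, 0.25, 0.93], [-0.32, -0.08, -0.89, 0.33], [-0.46, 0.89, 0.07, -0.04]]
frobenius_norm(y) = 2.44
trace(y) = 1.12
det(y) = 0.01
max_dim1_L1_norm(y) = 2.95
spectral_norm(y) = 1.92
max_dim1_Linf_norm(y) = 1.52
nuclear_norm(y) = 4.04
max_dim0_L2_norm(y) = 1.58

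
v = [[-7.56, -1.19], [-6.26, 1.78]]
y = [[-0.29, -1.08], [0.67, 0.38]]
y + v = [[-7.85,-2.27], [-5.59,2.16]]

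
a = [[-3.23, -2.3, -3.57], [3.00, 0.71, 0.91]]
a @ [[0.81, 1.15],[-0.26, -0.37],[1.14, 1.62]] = [[-6.09, -8.65], [3.28, 4.66]]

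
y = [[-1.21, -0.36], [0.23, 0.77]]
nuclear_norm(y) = 1.98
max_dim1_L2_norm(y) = 1.26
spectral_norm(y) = 1.36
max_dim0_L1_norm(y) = 1.44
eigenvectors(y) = [[-0.99,0.18], [0.12,-0.98]]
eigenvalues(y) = [-1.17, 0.73]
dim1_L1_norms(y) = [1.57, 1.0]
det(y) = -0.85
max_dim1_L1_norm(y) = 1.57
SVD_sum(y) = [[-1.09, -0.59], [0.5, 0.27]] + [[-0.12, 0.23], [-0.27, 0.5]]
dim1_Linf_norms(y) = [1.21, 0.77]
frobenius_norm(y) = 1.50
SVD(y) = [[-0.91, 0.42], [0.42, 0.91]] @ diag([1.3601329023908535, 0.6241301850045655]) @ [[0.88, 0.48], [-0.48, 0.88]]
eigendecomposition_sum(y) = [[-1.19, -0.22], [0.14, 0.03]] + [[-0.02, -0.14], [0.09, 0.74]]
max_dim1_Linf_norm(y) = 1.21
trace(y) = -0.44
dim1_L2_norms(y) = [1.26, 0.8]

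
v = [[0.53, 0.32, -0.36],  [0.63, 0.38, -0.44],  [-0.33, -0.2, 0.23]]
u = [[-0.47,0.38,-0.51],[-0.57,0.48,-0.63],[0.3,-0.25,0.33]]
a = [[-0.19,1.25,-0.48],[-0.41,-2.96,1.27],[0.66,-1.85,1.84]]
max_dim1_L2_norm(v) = 0.86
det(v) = -0.00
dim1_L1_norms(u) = [1.36, 1.68, 0.88]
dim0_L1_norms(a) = [1.26, 6.06, 3.59]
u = v @ a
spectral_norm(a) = 4.29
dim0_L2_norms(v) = [0.89, 0.54, 0.61]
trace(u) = 0.34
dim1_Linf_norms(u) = [0.51, 0.63, 0.33]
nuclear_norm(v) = 1.21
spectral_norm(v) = 1.20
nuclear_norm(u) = 1.37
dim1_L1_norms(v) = [1.21, 1.45, 0.76]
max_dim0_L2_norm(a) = 3.71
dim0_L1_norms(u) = [1.34, 1.11, 1.47]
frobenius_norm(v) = 1.20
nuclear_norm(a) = 5.64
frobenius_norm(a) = 4.43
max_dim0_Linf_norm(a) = 2.96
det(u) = -0.00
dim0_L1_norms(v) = [1.49, 0.9, 1.03]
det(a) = 1.28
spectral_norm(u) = 1.36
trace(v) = 1.14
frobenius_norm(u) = 1.36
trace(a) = -1.31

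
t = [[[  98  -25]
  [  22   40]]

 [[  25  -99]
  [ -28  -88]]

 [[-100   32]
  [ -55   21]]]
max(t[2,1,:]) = 21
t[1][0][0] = 25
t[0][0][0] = 98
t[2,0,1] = 32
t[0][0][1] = -25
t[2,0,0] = -100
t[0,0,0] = 98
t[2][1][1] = 21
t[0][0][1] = -25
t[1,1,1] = -88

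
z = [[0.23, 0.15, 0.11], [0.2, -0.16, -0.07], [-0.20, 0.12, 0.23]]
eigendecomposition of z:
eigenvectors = [[(-0.23+0j), 0.21+0.48j, 0.21-0.48j], [0.90+0.00j, 0.28+0.17j, (0.28-0.17j)], [-0.37+0.00j, -0.78+0.00j, -0.78-0.00j]]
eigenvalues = [(-0.18+0j), (0.24+0.1j), (0.24-0.1j)]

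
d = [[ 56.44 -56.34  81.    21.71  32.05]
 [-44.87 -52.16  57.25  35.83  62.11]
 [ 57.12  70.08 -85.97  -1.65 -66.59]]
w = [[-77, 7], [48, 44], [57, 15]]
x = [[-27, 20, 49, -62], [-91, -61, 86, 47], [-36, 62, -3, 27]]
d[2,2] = -85.97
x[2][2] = -3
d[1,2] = 57.25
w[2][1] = 15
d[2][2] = -85.97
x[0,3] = -62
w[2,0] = 57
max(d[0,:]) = 81.0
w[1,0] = 48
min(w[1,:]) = 44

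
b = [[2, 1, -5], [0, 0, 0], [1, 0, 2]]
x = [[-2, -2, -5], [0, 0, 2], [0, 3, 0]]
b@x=[[-4, -19, -8], [0, 0, 0], [-2, 4, -5]]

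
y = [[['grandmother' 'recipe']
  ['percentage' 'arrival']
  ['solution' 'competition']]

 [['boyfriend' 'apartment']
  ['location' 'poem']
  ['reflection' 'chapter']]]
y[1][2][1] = 'chapter'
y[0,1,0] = 'percentage'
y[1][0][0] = 'boyfriend'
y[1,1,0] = 'location'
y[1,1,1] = 'poem'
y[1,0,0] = 'boyfriend'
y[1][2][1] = 'chapter'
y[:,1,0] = ['percentage', 'location']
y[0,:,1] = ['recipe', 'arrival', 'competition']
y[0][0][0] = 'grandmother'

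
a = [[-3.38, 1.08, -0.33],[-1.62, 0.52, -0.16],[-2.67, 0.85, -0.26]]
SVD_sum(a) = [[-3.38, 1.08, -0.33],[-1.62, 0.52, -0.16],[-2.67, 0.85, -0.26]] + [[0.00,0.0,-0.00], [0.00,0.00,-0.00], [-0.0,-0.00,0.00]] + [[0.00, 0.0, 0.0], [-0.0, -0.0, -0.00], [-0.00, -0.0, -0.00]]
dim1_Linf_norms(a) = [3.38, 1.62, 2.67]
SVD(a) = [[-0.73, -0.13, -0.67], [-0.35, -0.76, 0.54], [-0.58, 0.63, 0.51]] @ diag([4.851709338720694, 0.003996401078505548, 0.0007220448810077538]) @ [[0.95, -0.30, 0.09], [-0.31, -0.85, 0.43], [-0.05, -0.43, -0.90]]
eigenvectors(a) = [[0.73, -0.07, -0.31], [0.35, -0.48, -0.83], [0.58, -0.88, 0.46]]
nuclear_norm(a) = 4.86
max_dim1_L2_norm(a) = 3.56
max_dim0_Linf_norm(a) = 3.38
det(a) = 0.00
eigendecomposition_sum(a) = [[-3.38, 1.08, -0.33], [-1.62, 0.52, -0.16], [-2.67, 0.85, -0.26]] + [[0.00, -0.00, -0.00], [0.00, -0.00, -0.0], [0.00, -0.0, -0.0]] + [[-0.00, 0.0, -0.0], [-0.0, 0.0, -0.0], [0.0, -0.00, 0.00]]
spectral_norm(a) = 4.85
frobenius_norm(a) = 4.85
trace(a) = -3.12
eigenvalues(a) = [-3.12, -0.0, 0.0]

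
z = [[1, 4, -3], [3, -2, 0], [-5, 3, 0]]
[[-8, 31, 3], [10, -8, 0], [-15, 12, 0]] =z @ [[0, 0, 0], [-5, 4, 0], [-4, -5, -1]]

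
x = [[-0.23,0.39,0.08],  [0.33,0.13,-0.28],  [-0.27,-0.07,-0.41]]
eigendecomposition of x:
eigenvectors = [[(0.49+0j), -0.08+0.61j, -0.08-0.61j], [0.84+0.00j, -0.14-0.39j, (-0.14+0.39j)], [(-0.24+0j), -0.67+0.00j, -0.67-0.00j]]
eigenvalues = [(0.4+0j), (-0.46+0.21j), (-0.46-0.21j)]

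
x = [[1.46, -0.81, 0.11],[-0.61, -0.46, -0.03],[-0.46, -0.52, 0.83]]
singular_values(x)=[1.72, 1.16, 0.49]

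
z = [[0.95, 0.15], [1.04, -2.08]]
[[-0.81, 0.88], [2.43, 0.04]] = z@[[-0.62, 0.86], [-1.48, 0.41]]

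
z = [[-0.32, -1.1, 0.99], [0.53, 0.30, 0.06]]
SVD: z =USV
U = [[-0.98, 0.21],[0.21, 0.98]]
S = [1.55, 0.53]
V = [[0.28,0.74,-0.62], [0.85,0.11,0.51]]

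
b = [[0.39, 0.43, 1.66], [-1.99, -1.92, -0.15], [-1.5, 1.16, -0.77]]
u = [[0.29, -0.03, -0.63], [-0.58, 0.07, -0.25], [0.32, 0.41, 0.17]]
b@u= [[0.39,0.70,-0.07], [0.49,-0.14,1.71], [-1.35,-0.19,0.52]]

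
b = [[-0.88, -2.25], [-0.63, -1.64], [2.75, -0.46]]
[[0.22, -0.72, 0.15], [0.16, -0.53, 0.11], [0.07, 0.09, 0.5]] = b @ [[0.01, 0.08, 0.16], [-0.1, 0.29, -0.13]]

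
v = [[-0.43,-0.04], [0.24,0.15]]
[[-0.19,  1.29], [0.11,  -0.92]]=v@[[0.45, -2.86], [0.03, -1.53]]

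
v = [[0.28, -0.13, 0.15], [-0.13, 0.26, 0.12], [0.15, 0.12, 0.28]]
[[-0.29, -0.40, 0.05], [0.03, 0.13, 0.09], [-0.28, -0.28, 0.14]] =v@ [[-0.32, -0.98, 0.40], [0.41, 0.27, 0.53], [-1.00, -0.60, 0.07]]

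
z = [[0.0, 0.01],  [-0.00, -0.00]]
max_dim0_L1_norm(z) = 0.01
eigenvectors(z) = [[1.00,-1.00], [0.0,0.0]]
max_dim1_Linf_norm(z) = 0.01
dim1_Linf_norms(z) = [0.01, 0.0]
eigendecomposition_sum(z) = [[0.0, 0.00], [0.0, 0.00]] + [[-0.0, 0.00],[-0.0, -0.0]]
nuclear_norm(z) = 0.01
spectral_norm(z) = 0.01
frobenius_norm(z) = 0.01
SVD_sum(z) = [[0.0, 0.01],  [0.00, 0.00]] + [[-0.0, -0.00],[0.00, -0.00]]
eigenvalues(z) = [0.0, -0.0]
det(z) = 0.00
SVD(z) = [[1.0, 0.00], [0.00, 1.00]] @ diag([0.01, -0.0]) @ [[0.00, 1.0], [-1.00, 0.0]]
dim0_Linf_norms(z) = [0.0, 0.01]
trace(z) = 0.00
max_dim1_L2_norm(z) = 0.01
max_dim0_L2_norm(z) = 0.01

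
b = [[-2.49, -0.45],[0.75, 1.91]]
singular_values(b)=[2.87, 1.54]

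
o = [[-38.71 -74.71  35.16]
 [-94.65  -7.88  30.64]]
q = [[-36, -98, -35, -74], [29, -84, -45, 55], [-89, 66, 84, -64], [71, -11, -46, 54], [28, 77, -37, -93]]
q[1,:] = [29, -84, -45, 55]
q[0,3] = -74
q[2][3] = -64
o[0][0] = -38.71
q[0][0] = -36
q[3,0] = 71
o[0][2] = 35.16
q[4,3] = -93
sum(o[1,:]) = -71.89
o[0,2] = 35.16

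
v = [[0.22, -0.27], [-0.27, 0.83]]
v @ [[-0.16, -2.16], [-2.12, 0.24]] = [[0.54, -0.54], [-1.72, 0.78]]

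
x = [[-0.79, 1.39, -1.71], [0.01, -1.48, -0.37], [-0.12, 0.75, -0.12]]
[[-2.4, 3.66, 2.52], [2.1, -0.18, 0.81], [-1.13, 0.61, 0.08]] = x@ [[-1.17, -0.28, -0.01], [-1.59, 0.52, -0.15], [0.65, -1.59, -1.59]]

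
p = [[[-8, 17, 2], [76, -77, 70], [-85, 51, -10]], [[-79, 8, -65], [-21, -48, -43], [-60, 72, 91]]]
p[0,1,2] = 70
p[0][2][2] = -10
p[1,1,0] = -21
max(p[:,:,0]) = 76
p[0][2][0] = -85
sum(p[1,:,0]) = -160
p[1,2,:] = [-60, 72, 91]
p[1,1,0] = -21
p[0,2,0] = -85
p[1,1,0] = -21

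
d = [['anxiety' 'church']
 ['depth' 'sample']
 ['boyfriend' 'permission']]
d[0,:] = ['anxiety', 'church']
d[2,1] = 'permission'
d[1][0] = 'depth'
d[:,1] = ['church', 'sample', 'permission']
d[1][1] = 'sample'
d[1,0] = 'depth'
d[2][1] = 'permission'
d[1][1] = 'sample'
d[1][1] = 'sample'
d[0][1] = 'church'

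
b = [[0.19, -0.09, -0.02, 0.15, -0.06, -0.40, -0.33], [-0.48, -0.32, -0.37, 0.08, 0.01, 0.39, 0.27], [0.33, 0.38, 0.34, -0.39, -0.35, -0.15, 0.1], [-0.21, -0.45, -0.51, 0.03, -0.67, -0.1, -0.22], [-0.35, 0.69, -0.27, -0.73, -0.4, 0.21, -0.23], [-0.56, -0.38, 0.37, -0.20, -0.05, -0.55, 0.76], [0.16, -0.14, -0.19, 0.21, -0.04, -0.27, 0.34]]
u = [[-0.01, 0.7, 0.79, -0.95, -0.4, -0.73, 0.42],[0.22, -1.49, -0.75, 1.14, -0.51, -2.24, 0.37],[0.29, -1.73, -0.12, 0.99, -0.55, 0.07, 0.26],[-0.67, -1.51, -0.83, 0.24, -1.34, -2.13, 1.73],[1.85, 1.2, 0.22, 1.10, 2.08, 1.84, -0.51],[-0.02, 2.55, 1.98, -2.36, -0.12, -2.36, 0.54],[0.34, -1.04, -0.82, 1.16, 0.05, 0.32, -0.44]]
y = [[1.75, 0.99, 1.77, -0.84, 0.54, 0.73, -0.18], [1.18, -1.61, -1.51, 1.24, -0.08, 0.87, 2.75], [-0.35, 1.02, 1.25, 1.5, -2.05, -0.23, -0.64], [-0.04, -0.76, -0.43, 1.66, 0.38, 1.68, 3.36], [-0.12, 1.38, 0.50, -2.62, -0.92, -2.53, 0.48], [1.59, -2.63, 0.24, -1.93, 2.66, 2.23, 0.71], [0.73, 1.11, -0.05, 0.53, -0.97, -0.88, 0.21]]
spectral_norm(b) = 1.42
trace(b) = -0.37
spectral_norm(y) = 6.92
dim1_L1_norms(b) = [1.24, 1.92, 2.04, 2.19, 2.88, 2.87, 1.35]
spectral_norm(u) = 5.61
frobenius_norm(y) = 9.92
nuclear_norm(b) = 5.52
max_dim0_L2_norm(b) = 1.05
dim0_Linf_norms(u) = [1.85, 2.55, 1.98, 2.36, 2.08, 2.36, 1.73]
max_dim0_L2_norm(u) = 4.38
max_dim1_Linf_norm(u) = 2.55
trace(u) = -2.10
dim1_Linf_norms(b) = [0.4, 0.48, 0.39, 0.67, 0.73, 0.76, 0.34]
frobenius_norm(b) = 2.45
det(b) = -0.00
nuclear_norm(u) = 15.61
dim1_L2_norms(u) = [1.7, 3.09, 2.11, 3.58, 3.75, 4.68, 1.87]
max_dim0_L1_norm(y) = 10.32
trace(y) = 4.57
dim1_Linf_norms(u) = [0.95, 2.24, 1.73, 2.13, 2.08, 2.55, 1.16]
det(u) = -0.01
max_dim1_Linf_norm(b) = 0.76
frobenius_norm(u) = 8.32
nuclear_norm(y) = 21.19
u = y @ b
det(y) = 32.29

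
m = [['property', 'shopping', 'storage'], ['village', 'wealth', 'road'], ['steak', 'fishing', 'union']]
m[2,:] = ['steak', 'fishing', 'union']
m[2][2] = 'union'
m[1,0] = 'village'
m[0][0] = 'property'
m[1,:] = ['village', 'wealth', 'road']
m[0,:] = ['property', 'shopping', 'storage']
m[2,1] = 'fishing'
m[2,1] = 'fishing'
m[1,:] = ['village', 'wealth', 'road']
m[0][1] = 'shopping'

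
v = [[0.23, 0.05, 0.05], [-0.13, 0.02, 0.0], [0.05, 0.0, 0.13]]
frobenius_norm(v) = 0.31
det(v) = 0.00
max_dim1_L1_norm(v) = 0.33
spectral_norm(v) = 0.28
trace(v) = 0.38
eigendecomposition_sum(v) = [[0.20-0.00j, 0.05+0.00j, (0.11+0j)], [(-0.13+0j), (-0.03+0j), (-0.07-0j)], [(0.11-0j), (0.03+0j), 0.06+0.00j]] + [[(0.02-0.06j), -0.06j, -0.03+0.05j], [(-0+0.14j), (0.03+0.12j), (0.03-0.13j)], [(-0.03+0.05j), -0.01+0.05j, 0.04-0.04j]] + [[0.02+0.06j, 0.06j, -0.03-0.05j], [(-0-0.14j), 0.03-0.12j, 0.03+0.13j], [-0.03-0.05j, (-0.01-0.05j), (0.04+0.04j)]]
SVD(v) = [[-0.85, 0.17, -0.50], [0.43, -0.32, -0.84], [-0.3, -0.93, 0.20]] @ diag([0.2810099496738525, 0.11773075004745055, 0.0421055658739266]) @ [[-0.95, -0.12, -0.29], [0.29, 0.02, -0.96], [0.12, -0.99, 0.02]]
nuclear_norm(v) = 0.44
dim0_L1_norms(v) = [0.41, 0.07, 0.18]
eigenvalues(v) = [(0.22+0j), (0.08+0.01j), (0.08-0.01j)]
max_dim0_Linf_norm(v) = 0.23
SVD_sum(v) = [[0.23,0.03,0.07],  [-0.11,-0.01,-0.04],  [0.08,0.01,0.02]] + [[0.01, 0.00, -0.02], [-0.01, -0.00, 0.04], [-0.03, -0.00, 0.10]] + [[-0.0,  0.02,  -0.0],[-0.00,  0.04,  -0.0],[0.00,  -0.01,  0.00]]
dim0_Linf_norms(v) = [0.23, 0.05, 0.13]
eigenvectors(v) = [[-0.77+0.00j,-0.38-0.08j,(-0.38+0.08j)], [0.49+0.00j,(0.85+0j),0.85-0.00j], [(-0.41+0j),(0.32+0.16j),(0.32-0.16j)]]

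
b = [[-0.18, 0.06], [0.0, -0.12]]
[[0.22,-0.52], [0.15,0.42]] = b @ [[-1.62, 1.72], [-1.27, -3.46]]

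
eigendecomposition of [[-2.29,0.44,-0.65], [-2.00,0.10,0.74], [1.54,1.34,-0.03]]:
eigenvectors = [[0.19-0.44j,0.19+0.44j,(-0.05+0j)], [0.57-0.10j,(0.57+0.1j),0.67+0.00j], [-0.66+0.00j,(-0.66-0j),(0.74+0j)]]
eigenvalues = [(-1.65+1.25j), (-1.65-1.25j), (1.08+0j)]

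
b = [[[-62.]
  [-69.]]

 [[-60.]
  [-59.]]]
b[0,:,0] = [-62.0, -69.0]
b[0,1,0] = -69.0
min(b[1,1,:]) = -59.0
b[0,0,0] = -62.0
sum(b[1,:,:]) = -119.0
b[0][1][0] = -69.0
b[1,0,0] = -60.0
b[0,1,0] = -69.0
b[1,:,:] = [[-60.0], [-59.0]]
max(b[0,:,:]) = -62.0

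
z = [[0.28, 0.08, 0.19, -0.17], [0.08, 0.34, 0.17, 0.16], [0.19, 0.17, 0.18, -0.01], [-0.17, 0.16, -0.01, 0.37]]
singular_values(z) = [0.56, 0.54, 0.06, 0.0]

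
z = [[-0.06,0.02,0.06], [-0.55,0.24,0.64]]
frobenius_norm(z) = 0.88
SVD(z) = [[-0.10,-1.0], [-1.0,0.10]] @ diag([0.8816146074636436, 0.007462165015942904]) @ [[0.63, -0.27, -0.73], [0.74, 0.5, 0.45]]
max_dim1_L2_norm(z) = 0.88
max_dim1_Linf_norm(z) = 0.64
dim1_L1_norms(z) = [0.14, 1.43]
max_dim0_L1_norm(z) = 0.7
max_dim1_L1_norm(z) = 1.43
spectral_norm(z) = 0.88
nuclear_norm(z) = 0.89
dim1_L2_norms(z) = [0.09, 0.88]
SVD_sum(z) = [[-0.05, 0.02, 0.06], [-0.55, 0.24, 0.64]] + [[-0.01, -0.00, -0.0], [0.00, 0.00, 0.00]]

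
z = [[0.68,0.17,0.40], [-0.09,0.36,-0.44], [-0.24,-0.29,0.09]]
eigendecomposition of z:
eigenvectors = [[0.51+0.00j, (-0.42+0.44j), (-0.42-0.44j)], [(-0.61+0j), 0.73+0.00j, (0.73-0j)], [(-0.61+0j), -0.25-0.19j, (-0.25+0.19j)]]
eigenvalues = [(-0+0j), (0.57+0.06j), (0.57-0.06j)]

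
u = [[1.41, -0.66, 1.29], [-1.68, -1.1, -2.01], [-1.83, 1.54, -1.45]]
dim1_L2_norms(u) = [2.02, 2.84, 2.8]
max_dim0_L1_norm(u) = 4.92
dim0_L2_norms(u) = [2.86, 2.0, 2.79]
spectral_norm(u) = 4.02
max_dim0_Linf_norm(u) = 2.01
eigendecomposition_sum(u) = [[(-0.13+0j), -0.03+0.00j, (-0.07-0j)], [-0.04+0.00j, -0.01+0.00j, (-0.02-0j)], [(0.12-0j), (0.03-0j), (0.07+0j)]] + [[(0.77-0.55j),(-0.32-0.51j),0.68-0.71j], [-0.82-0.80j,(-0.55+0.48j),-0.99-0.67j], [(-0.98+1.26j),(0.76+0.67j),-0.76+1.48j]] + [[0.77+0.55j, -0.32+0.51j, 0.68+0.71j], [-0.82+0.80j, (-0.55-0.48j), (-0.99+0.67j)], [-0.98-1.26j, 0.76-0.67j, -0.76-1.48j]]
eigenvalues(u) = [(-0.06+0j), (-0.54+1.41j), (-0.54-1.41j)]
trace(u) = -1.14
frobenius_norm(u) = 4.47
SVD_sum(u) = [[1.42, -0.32, 1.36],[-1.70, 0.38, -1.64],[-1.81, 0.41, -1.74]] + [[0.01, -0.34, -0.08], [0.02, -1.48, -0.37], [-0.02, 1.13, 0.28]] + [[-0.01, -0.0, 0.01], [-0.0, -0.0, 0.00], [-0.01, -0.0, 0.01]]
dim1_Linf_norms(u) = [1.41, 2.01, 1.83]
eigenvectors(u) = [[-0.70+0.00j, 0.42+0.12j, (0.42-0.12j)], [(-0.21+0j), 0.06-0.52j, (0.06+0.52j)], [0.69+0.00j, (-0.73+0j), (-0.73-0j)]]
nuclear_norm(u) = 5.99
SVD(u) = [[-0.50, -0.18, 0.85],[0.60, -0.78, 0.18],[0.63, 0.60, 0.49]] @ diag([4.019290114320775, 1.9566008337942824, 0.017892851053469386]) @ [[-0.71, 0.16, -0.68], [-0.02, 0.97, 0.24], [-0.7, -0.18, 0.69]]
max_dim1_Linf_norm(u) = 2.01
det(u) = -0.14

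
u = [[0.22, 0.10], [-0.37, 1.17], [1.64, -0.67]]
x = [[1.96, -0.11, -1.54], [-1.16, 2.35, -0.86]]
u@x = [[0.32, 0.21, -0.42],[-2.08, 2.79, -0.44],[3.99, -1.75, -1.95]]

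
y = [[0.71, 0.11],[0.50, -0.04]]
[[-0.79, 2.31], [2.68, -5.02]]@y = [[0.59, -0.18], [-0.61, 0.50]]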